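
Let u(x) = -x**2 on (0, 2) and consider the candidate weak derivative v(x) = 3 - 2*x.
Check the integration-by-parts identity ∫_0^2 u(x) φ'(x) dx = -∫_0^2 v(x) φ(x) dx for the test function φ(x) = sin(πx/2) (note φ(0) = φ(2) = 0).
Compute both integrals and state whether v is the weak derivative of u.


LHS = 8/π, RHS = -4/π. No, v is not the weak derivative of u.

u(x) = -x**2, classical derivative u'(x) = -2*x.
φ(x) = sin(πx/2), so φ'(x) = π*cos(π*x/2)/2.
Note φ(0) = φ(2) = 0, so the boundary term u·φ vanishes.
LHS = ∫_0^2 u(x) φ'(x) dx = ∫_0^2 (-π*x^2*cos(π*x/2)/2) dx. Term by term:
  ∫_0^2 -π*x^2*cos(π*x/2)/2 dx = 8/π.
So LHS = 8/π.
∫_0^2 v(x) φ(x) dx = ∫_0^2 (-2*x*sin(π*x/2) + 3*sin(π*x/2)) dx. Term by term:
  ∫_0^2 3*sin(π*x/2) dx = 12/π;  ∫_0^2 -2*x*sin(π*x/2) dx = -8/π.
Sum: 12/π − 8/π = 4/π.
So RHS = -∫_0^2 v(x) φ(x) dx = -4/π.
LHS − RHS = 12/π ≠ 0, so the identity fails.
(For a valid weak derivative the identity must hold for EVERY test function, in particular this one. The failure shows v is NOT the weak derivative of u.)
Correct weak derivative would be u'(x) = -2*x.


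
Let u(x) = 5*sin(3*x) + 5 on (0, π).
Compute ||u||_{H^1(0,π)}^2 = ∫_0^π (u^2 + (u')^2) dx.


||u||_{H^1(0,π)}^2 = 100/3 + 150*π

u'(x) = 15*cos(3*x).
Expand u² and (u')² and integrate term by term on (0, π), using: for integers n ≥ 1, ∫_0^π sin²(nx) dx = ∫_0^π cos²(nx) dx = π/2; for n ≠ n', ∫_0^π sin(nx)sin(n'x) dx = ∫_0^π cos(nx)cos(n'x) dx = 0; and by product-to-sum, ∫_0^π sin(nx)cos(n'x) dx = ½∫_0^π [sin((n+n')x) + sin((n−n')x)] dx, which is 0 when n+n' is even and 2n/(n²−n'²) when n+n' is odd (it need not vanish on (0, π)). For the constant mode: ∫_0^π 1 dx = π, ∫_0^π cos(nx) dx = 0, ∫_0^π sin(nx) dx = (1−(−1)^n)/n.
  u² squared terms: (5)²·∫1 dx = 25·π = 25*π;  (5)²·∫sin(3x)² dx = 25·π/2 = 25*π/2.
  u² cross terms: 2·(5)·(5)·∫1·sin(3x) dx = 50·(2/3) = 100/3.
  So ∫_0^π u² dx = 25*π + 25*π/2 + 100/3 = 100/3 + 75*π/2.
  (u')² squared terms: (15)²·∫cos(3x)² dx = 225·π/2 = 225*π/2.
  So ∫_0^π (u')² dx = 225*π/2.
||u||_{H^1}^2 = (100/3 + 75*π/2) + (225*π/2) = 100/3 + 150*π.


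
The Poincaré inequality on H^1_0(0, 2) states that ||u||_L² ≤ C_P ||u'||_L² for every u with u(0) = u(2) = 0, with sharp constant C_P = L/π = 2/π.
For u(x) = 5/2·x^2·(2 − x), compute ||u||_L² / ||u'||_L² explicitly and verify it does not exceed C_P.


||u||_L² / ||u'||_L² = sqrt(14)/7 < C_P = 2/π.

u(x) = 5/2·x^2·(2 − x), so u'(x) = 5*x*(4 - 3*x)/2.
u(x) = 5/2·x^2·(2 − x) vanishes at x = 0 and x = 2, so u ∈ H^1_0(0, 2). Differentiate via the product rule and integrate the resulting polynomials term by term.
  ∫_0^2 u² dx = ∫_0^2 (25*x^6/4 - 25*x^5 + 25*x^4) dx. Term by term:
    ∫_0^2 25*x^6/4 dx = 800/7;  ∫_0^2 -25*x^5 dx = -800/3;  ∫_0^2 25*x^4 dx = 160.
  Sum: 800/7 − 800/3 + 160 = 160/21.
  ∫_0^2 (u')² dx = ∫_0^2 (225*x^4/4 - 150*x^3 + 100*x^2) dx. Term by term:
    ∫_0^2 225*x^4/4 dx = 360;  ∫_0^2 -150*x^3 dx = -600;  ∫_0^2 100*x^2 dx = 800/3.
  Sum: 360 − 600 + 800/3 = 80/3.
∫_0^2 u² dx = 160/21, so ||u||_L² = 4*sqrt(210)/21.
∫_0^2 (u')² dx = 80/3, so ||u'||_L² = 4*sqrt(15)/3.
Ratio ||u||_L² / ||u'||_L² = sqrt(14)/7.
Sharp Poincaré constant on H^1_0(0, 2) is C_P = L/π = 2/π, achieved by sin(π/2·x).
A polynomial bump cannot attain the sharp Poincaré constant (only the first sine eigenfunction does), so the ratio is strictly less than C_P, consistent with ||u||_L² ≤ C_P ||u'||_L².


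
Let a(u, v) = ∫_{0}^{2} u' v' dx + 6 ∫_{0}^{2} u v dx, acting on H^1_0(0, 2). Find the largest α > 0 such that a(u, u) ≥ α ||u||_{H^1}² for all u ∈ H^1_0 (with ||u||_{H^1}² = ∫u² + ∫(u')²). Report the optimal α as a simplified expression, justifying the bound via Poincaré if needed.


α = 1

Coercivity of a(·,·) on H^1_0(0, 2) means a(u, u) ≥ α ||u||_{H^1}² for every u ∈ H^1_0.
The interval has length L = 2, and Poincaré/coercivity depend only on L. Here a(u, u) = ∫(u')² + (6)·∫u².
Here c = 6 ≥ 1, so a(u,u) = ∫(u')² + c∫u² ≥ ∫(u')² + ∫u² = ||u||_{H^1}², i.e. α = 1 works. No larger α is possible: a(u,u) ≥ α||u||_{H^1}² means (1−α)∫(u')² ≥ (α−c)∫u², and for the modes u_n = sin(nπ(x−x₀)/L) (x₀ the left endpoint) one has ∫u_n²/∫(u_n')² = (L/(nπ))² → 0, so a(u_n,u_n)/||u_n||_{H^1}² → 1. Hence the optimal constant is α = 1.
Therefore α = 1.


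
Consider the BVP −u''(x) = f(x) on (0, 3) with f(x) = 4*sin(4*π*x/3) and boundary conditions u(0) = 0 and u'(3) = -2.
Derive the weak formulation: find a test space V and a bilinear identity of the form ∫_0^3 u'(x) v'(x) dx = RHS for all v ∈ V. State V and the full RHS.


V = {v ∈ H^1(0, 3) : v(0) = 0} (test functions vanish at x = 0 where u is specified); weak form: ∫_0^3 u'v' dx = ∫_0^3 (4*sin(4*π*x/3)) v dx − 2·v(3) for all v ∈ V.

Multiply both sides by a test function v and integrate from 0 to 3:
  ∫_0^3 −u''(x) v(x) dx = ∫_0^3 f(x) v(x) dx.
Integrate the LHS by parts once:
  ∫_0^3 −u'' v dx = −[u'(x) v(x)]_0^3 + ∫_0^3 u'(x) v'(x) dx.
Thus ∫_0^3 u'(x) v'(x) dx = ∫_0^3 f(x) v(x) dx + [u'(x) v(x)]_0^3.
Choose V so that boundary terms are either known or forced to vanish.
Mixed BC: u(0) = 0 (Dirichlet) and u'(3) = -2 (Neumann). Define V = {v ∈ H^1(0, 3) : v(0) = 0}. Then [u' v]_0^3 = u'(3)·v(3) − u'(0)·0 = − 2·v(3).
Weak formulation: find u (satisfying any essential BC) such that ∫_0^3 u'(x) v'(x) dx = ∫_0^3 f v dx − 2·v(3) for all v ∈ V (Dirichlet at 0 absorbed into V; Neumann datum at x = 3 contributes the boundary term).
Substituting f(x) = 4*sin(4*π*x/3), the right-hand side is ∫_0^3 (4*sin(4*π*x/3)) v dx − 2·v(3).


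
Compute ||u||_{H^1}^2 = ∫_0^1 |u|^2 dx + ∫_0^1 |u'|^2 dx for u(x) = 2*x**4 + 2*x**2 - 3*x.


||u||_{H^1}^2 = 3989/315

The H^1 norm (squared) on an interval (0, L) is
  ||u||_{H^1}^2 = ∫_0^L u(x)^2 dx + ∫_0^L u'(x)^2 dx.
Compute u'(x) = 8*x**3 + 4*x - 3.
Then u(x)^2 = 4*x**8 + 8*x**6 - 12*x**5 + 4*x**4 - 12*x**3 + 9*x**2 and u'(x)^2 = 64*x**6 + 64*x**4 - 48*x**3 + 16*x**2 - 24*x + 9.
Integrate each monomial from 0 to 1 using ∫_0^1 c·x^n dx = c·1^(n+1)/(n+1):
  ∫_0^1 u(x)^2 dx = ∫_0^1 (4*x^8 + 8*x^6 - 12*x^5 + 4*x^4 - 12*x^3 + 9*x^2) dx. Term by term:
    ∫_0^1 4*x^8 dx = 4/9;  ∫_0^1 8*x^6 dx = 8/7;  ∫_0^1 -12*x^5 dx = -2;
    ∫_0^1 4*x^4 dx = 4/5;  ∫_0^1 -12*x^3 dx = -3;  ∫_0^1 9*x^2 dx = 3.
  Sum: 4/9 + 8/7 − 2 + 4/5 − 3 + 3 = 122/315.
  ∫_0^1 u'(x)^2 dx = ∫_0^1 (64*x^6 + 64*x^4 - 48*x^3 + 16*x^2 - 24*x + 9) dx. Term by term:
    ∫_0^1 64*x^6 dx = 64/7;  ∫_0^1 64*x^4 dx = 64/5;  ∫_0^1 -48*x^3 dx = -12;
    ∫_0^1 16*x^2 dx = 16/3;  ∫_0^1 -24*x dx = -12;  ∫_0^1 9 dx = 9.
  Sum: 64/7 + 64/5 − 12 + 16/3 − 12 + 9 = 1289/105.
Adding: ||u||_{H^1}^2 = 122/315 + 1289/105 = 3989/315.


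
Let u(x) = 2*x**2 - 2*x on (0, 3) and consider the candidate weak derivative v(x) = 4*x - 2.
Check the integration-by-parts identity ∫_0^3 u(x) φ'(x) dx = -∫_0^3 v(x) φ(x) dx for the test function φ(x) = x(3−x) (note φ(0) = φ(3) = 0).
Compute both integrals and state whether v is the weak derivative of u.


LHS = -18, RHS = -18. Yes, v = u' weakly.

u(x) = 2*x**2 - 2*x, classical derivative u'(x) = 4*x - 2.
φ(x) = x(3−x), so φ'(x) = 3 - 2*x.
Note φ(0) = φ(3) = 0, so the boundary term u·φ vanishes.
LHS = ∫_0^3 u(x) φ'(x) dx = ∫_0^3 (-4*x^3 + 10*x^2 - 6*x) dx. Term by term:
  ∫_0^3 -4*x^3 dx = -81;  ∫_0^3 10*x^2 dx = 90;  ∫_0^3 -6*x dx = -27.
Sum: -81 + 90 − 27 = -18.
So LHS = -18.
∫_0^3 v(x) φ(x) dx = ∫_0^3 (-4*x^3 + 14*x^2 - 6*x) dx. Term by term:
  ∫_0^3 -4*x^3 dx = -81;  ∫_0^3 14*x^2 dx = 126;  ∫_0^3 -6*x dx = -27.
Sum: -81 + 126 − 27 = 18.
So RHS = -∫_0^3 v(x) φ(x) dx = -18.
LHS = RHS, so the identity holds for this test φ.
Moreover u is smooth here and v(x) = u'(x) = 4*x - 2 pointwise, so the identity holds for every test function. Hence v is the weak derivative of u.


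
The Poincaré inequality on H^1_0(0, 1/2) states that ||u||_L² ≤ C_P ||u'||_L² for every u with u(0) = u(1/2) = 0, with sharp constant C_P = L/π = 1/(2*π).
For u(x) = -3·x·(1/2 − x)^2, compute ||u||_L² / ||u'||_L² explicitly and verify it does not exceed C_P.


||u||_L² / ||u'||_L² = sqrt(14)/28 < C_P = 1/(2*π).

u(x) = -3·x·(1/2 − x)^2, so u'(x) = -9*x^2 + 6*x - 3/4.
u(x) = -3·x·(1/2 − x)^2 vanishes at x = 0 and x = 1/2, so u ∈ H^1_0(0, 1/2). Differentiate via the product rule and integrate the resulting polynomials term by term.
  ∫_0^1/2 u² dx = ∫_0^1/2 (9*x^6 - 18*x^5 + 27*x^4/2 - 9*x^3/2 + 9*x^2/16) dx. Term by term:
    ∫_0^1/2 9*x^6 dx = 9/896;  ∫_0^1/2 -18*x^5 dx = -3/64;  ∫_0^1/2 27*x^4/2 dx = 27/320;
    ∫_0^1/2 -9*x^3/2 dx = -9/128;  ∫_0^1/2 9*x^2/16 dx = 3/128.
  Sum: 9/896 − 3/64 + 27/320 − 9/128 + 3/128 = 3/4480.
  ∫_0^1/2 (u')² dx = ∫_0^1/2 (81*x^4 - 108*x^3 + 99*x^2/2 - 9*x + 9/16) dx. Term by term:
    ∫_0^1/2 81*x^4 dx = 81/160;  ∫_0^1/2 -108*x^3 dx = -27/16;  ∫_0^1/2 99*x^2/2 dx = 33/16;
    ∫_0^1/2 -9*x dx = -9/8;  ∫_0^1/2 9/16 dx = 9/32.
  Sum: 81/160 − 27/16 + 33/16 − 9/8 + 9/32 = 3/80.
∫_0^1/2 u² dx = 3/4480, so ||u||_L² = sqrt(210)/560.
∫_0^1/2 (u')² dx = 3/80, so ||u'||_L² = sqrt(15)/20.
Ratio ||u||_L² / ||u'||_L² = sqrt(14)/28.
Sharp Poincaré constant on H^1_0(0, 1/2) is C_P = L/π = 1/(2*π), achieved by sin(2*π·x).
A polynomial bump cannot attain the sharp Poincaré constant (only the first sine eigenfunction does), so the ratio is strictly less than C_P, consistent with ||u||_L² ≤ C_P ||u'||_L².


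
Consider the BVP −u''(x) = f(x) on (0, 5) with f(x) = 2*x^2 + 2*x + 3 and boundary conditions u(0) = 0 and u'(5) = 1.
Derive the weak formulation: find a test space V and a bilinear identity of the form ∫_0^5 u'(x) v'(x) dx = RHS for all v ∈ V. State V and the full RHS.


V = {v ∈ H^1(0, 5) : v(0) = 0} (test functions vanish at x = 0 where u is specified); weak form: ∫_0^5 u'v' dx = ∫_0^5 (2*x^2 + 2*x + 3) v dx + v(5) for all v ∈ V.

Multiply both sides by a test function v and integrate from 0 to 5:
  ∫_0^5 −u''(x) v(x) dx = ∫_0^5 f(x) v(x) dx.
Integrate the LHS by parts once:
  ∫_0^5 −u'' v dx = −[u'(x) v(x)]_0^5 + ∫_0^5 u'(x) v'(x) dx.
Thus ∫_0^5 u'(x) v'(x) dx = ∫_0^5 f(x) v(x) dx + [u'(x) v(x)]_0^5.
Choose V so that boundary terms are either known or forced to vanish.
Mixed BC: u(0) = 0 (Dirichlet) and u'(5) = 1 (Neumann). Define V = {v ∈ H^1(0, 5) : v(0) = 0}. Then [u' v]_0^5 = u'(5)·v(5) − u'(0)·0 = v(5).
Weak formulation: find u (satisfying any essential BC) such that ∫_0^5 u'(x) v'(x) dx = ∫_0^5 f v dx + v(5) for all v ∈ V (Dirichlet at 0 absorbed into V; Neumann datum at x = 5 contributes the boundary term).
Substituting f(x) = 2*x^2 + 2*x + 3, the right-hand side is ∫_0^5 (2*x^2 + 2*x + 3) v dx + v(5).


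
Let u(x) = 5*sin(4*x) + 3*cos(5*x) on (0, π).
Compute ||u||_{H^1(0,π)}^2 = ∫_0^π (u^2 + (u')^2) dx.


||u||_{H^1(0,π)}^2 = -2080/3 + 659*π/2

u'(x) = -15*sin(5*x) + 20*cos(4*x).
Expand u² and (u')² and integrate term by term on (0, π), using: for integers n ≥ 1, ∫_0^π sin²(nx) dx = ∫_0^π cos²(nx) dx = π/2; for n ≠ n', ∫_0^π sin(nx)sin(n'x) dx = ∫_0^π cos(nx)cos(n'x) dx = 0; and by product-to-sum, ∫_0^π sin(nx)cos(n'x) dx = ½∫_0^π [sin((n+n')x) + sin((n−n')x)] dx, which is 0 when n+n' is even and 2n/(n²−n'²) when n+n' is odd (it need not vanish on (0, π)).
  u² squared terms: (3)²·∫cos(5x)² dx = 9·π/2 = 9*π/2;  (5)²·∫sin(4x)² dx = 25·π/2 = 25*π/2.
  u² cross terms: 2·(3)·(5)·∫cos(5x)·sin(4x) dx = 30·(-8/9) = -80/3.
  So ∫_0^π u² dx = 9*π/2 + 25*π/2 − 80/3 = -80/3 + 17*π.
  (u')² squared terms: (-15)²·∫sin(5x)² dx = 225·π/2 = 225*π/2;  (20)²·∫cos(4x)² dx = 400·π/2 = 200*π.
  (u')² cross terms: 2·(-15)·(20)·∫sin(5x)·cos(4x) dx = -600·(10/9) = -2000/3.
  So ∫_0^π (u')² dx = 225*π/2 + 200*π − 2000/3 = -2000/3 + 625*π/2.
||u||_{H^1}^2 = (-80/3 + 17*π) + (-2000/3 + 625*π/2) = -2080/3 + 659*π/2.


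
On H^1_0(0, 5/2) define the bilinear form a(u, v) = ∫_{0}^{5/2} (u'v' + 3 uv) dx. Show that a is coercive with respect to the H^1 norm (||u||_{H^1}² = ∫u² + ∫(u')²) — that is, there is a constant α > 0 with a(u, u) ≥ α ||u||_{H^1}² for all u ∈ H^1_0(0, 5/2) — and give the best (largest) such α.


α = 1

Coercivity of a(·,·) on H^1_0(0, 5/2) means a(u, u) ≥ α ||u||_{H^1}² for every u ∈ H^1_0.
The interval has length L = 5/2, and Poincaré/coercivity depend only on L. Here a(u, u) = ∫(u')² + (3)·∫u².
Here c = 3 ≥ 1, so a(u,u) = ∫(u')² + c∫u² ≥ ∫(u')² + ∫u² = ||u||_{H^1}², i.e. α = 1 works. No larger α is possible: a(u,u) ≥ α||u||_{H^1}² means (1−α)∫(u')² ≥ (α−c)∫u², and for the modes u_n = sin(nπ(x−x₀)/L) (x₀ the left endpoint) one has ∫u_n²/∫(u_n')² = (L/(nπ))² → 0, so a(u_n,u_n)/||u_n||_{H^1}² → 1. Hence the optimal constant is α = 1.
Therefore α = 1.


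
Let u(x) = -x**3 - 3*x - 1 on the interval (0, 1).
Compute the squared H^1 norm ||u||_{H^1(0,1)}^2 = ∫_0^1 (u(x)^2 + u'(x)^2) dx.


||u||_{H^1}^2 = 359/14

The H^1 norm (squared) on an interval (0, L) is
  ||u||_{H^1}^2 = ∫_0^L u(x)^2 dx + ∫_0^L u'(x)^2 dx.
Compute u'(x) = -3*x**2 - 3.
Then u(x)^2 = x**6 + 6*x**4 + 2*x**3 + 9*x**2 + 6*x + 1 and u'(x)^2 = 9*x**4 + 18*x**2 + 9.
Integrate each monomial from 0 to 1 using ∫_0^1 c·x^n dx = c·1^(n+1)/(n+1):
  ∫_0^1 u(x)^2 dx = ∫_0^1 (x^6 + 6*x^4 + 2*x^3 + 9*x^2 + 6*x + 1) dx. Term by term:
    ∫_0^1 x^6 dx = 1/7;  ∫_0^1 6*x^4 dx = 6/5;  ∫_0^1 2*x^3 dx = 1/2;
    ∫_0^1 9*x^2 dx = 3;  ∫_0^1 6*x dx = 3;  ∫_0^1 1 dx = 1.
  Sum: 1/7 + 6/5 + 1/2 + 3 + 3 + 1 = 619/70.
  ∫_0^1 u'(x)^2 dx = ∫_0^1 (9*x^4 + 18*x^2 + 9) dx. Term by term:
    ∫_0^1 9*x^4 dx = 9/5;  ∫_0^1 18*x^2 dx = 6;  ∫_0^1 9 dx = 9.
  Sum: 9/5 + 6 + 9 = 84/5.
Adding: ||u||_{H^1}^2 = 619/70 + 84/5 = 359/14.


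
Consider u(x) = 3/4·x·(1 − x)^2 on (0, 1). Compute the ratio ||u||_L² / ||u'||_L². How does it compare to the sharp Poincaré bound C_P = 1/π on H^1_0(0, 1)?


||u||_L² / ||u'||_L² = sqrt(14)/14 < C_P = 1/π.

u(x) = 3/4·x·(1 − x)^2, so u'(x) = 9*x^2/4 - 3*x + 3/4.
u(x) = 3/4·x·(1 − x)^2 vanishes at x = 0 and x = 1, so u ∈ H^1_0(0, 1). Differentiate via the product rule and integrate the resulting polynomials term by term.
  ∫_0^1 u² dx = ∫_0^1 (9*x^6/16 - 9*x^5/4 + 27*x^4/8 - 9*x^3/4 + 9*x^2/16) dx. Term by term:
    ∫_0^1 9*x^6/16 dx = 9/112;  ∫_0^1 -9*x^5/4 dx = -3/8;  ∫_0^1 27*x^4/8 dx = 27/40;
    ∫_0^1 -9*x^3/4 dx = -9/16;  ∫_0^1 9*x^2/16 dx = 3/16.
  Sum: 9/112 − 3/8 + 27/40 − 9/16 + 3/16 = 3/560.
  ∫_0^1 (u')² dx = ∫_0^1 (81*x^4/16 - 27*x^3/2 + 99*x^2/8 - 9*x/2 + 9/16) dx. Term by term:
    ∫_0^1 81*x^4/16 dx = 81/80;  ∫_0^1 -27*x^3/2 dx = -27/8;  ∫_0^1 99*x^2/8 dx = 33/8;
    ∫_0^1 -9*x/2 dx = -9/4;  ∫_0^1 9/16 dx = 9/16.
  Sum: 81/80 − 27/8 + 33/8 − 9/4 + 9/16 = 3/40.
∫_0^1 u² dx = 3/560, so ||u||_L² = sqrt(105)/140.
∫_0^1 (u')² dx = 3/40, so ||u'||_L² = sqrt(30)/20.
Ratio ||u||_L² / ||u'||_L² = sqrt(14)/14.
Sharp Poincaré constant on H^1_0(0, 1) is C_P = L/π = 1/π, achieved by sin(π·x).
A polynomial bump cannot attain the sharp Poincaré constant (only the first sine eigenfunction does), so the ratio is strictly less than C_P, consistent with ||u||_L² ≤ C_P ||u'||_L².


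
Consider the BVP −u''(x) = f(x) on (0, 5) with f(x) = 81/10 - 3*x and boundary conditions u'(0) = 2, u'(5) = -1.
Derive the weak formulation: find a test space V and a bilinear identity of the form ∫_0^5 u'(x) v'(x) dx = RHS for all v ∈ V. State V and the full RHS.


V = H^1(0, 5) (v unrestricted at boundary; u is determined up to an additive constant); weak form: ∫_0^5 u'v' dx = ∫_0^5 (81/10 - 3*x) v dx − v(5) − 2·v(0) for all v ∈ V.

Multiply both sides by a test function v and integrate from 0 to 5:
  ∫_0^5 −u''(x) v(x) dx = ∫_0^5 f(x) v(x) dx.
Integrate the LHS by parts once:
  ∫_0^5 −u'' v dx = −[u'(x) v(x)]_0^5 + ∫_0^5 u'(x) v'(x) dx.
Thus ∫_0^5 u'(x) v'(x) dx = ∫_0^5 f(x) v(x) dx + [u'(x) v(x)]_0^5.
Choose V so that boundary terms are either known or forced to vanish.
u has inhomogeneous Neumann u'(0) = 2, u'(5) = -1. [u' v]_0^5 = (-1)·v(5) − (2)·v(0) = − v(5) − 2·v(0). Take V = H^1(0, 5); boundary term becomes part of RHS.
Weak formulation: find u (satisfying any essential BC) such that ∫_0^5 u'(x) v'(x) dx = ∫_0^5 f v dx − v(5) − 2·v(0) for all v ∈ V (Neumann data are natural BCs: they enter the RHS as boundary terms).
Substituting f(x) = 81/10 - 3*x, the right-hand side is ∫_0^5 (81/10 - 3*x) v dx − v(5) − 2·v(0).
Compatibility check (pure Neumann): taking v ≡ 1 ∈ V gives 0 = ∫_0^5 f dx + (-1) − (2), i.e. ∫_0^5 f dx must equal u'(0) − u'(5) = 3. Indeed ∫_0^5 (81/10 - 3*x) dx = 3, so the data are compatible. The solution is then unique only up to an additive constant (fix it e.g. by requiring ∫_0^5 u dx = 0).


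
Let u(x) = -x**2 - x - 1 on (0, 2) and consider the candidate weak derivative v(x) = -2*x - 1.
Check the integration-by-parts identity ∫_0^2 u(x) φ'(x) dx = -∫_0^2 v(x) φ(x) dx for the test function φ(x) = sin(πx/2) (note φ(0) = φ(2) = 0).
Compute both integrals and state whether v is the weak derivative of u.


LHS = 12/π, RHS = 12/π. Yes, v = u' weakly.

u(x) = -x**2 - x - 1, classical derivative u'(x) = -2*x - 1.
φ(x) = sin(πx/2), so φ'(x) = π*cos(π*x/2)/2.
Note φ(0) = φ(2) = 0, so the boundary term u·φ vanishes.
LHS = ∫_0^2 u(x) φ'(x) dx = ∫_0^2 (-π*x^2*cos(π*x/2)/2 - π*x*cos(π*x/2)/2 - π*cos(π*x/2)/2) dx. Term by term:
  ∫_0^2 -π*cos(π*x/2)/2 dx = 0;  ∫_0^2 -π*x*cos(π*x/2)/2 dx = 4/π;  ∫_0^2 -π*x^2*cos(π*x/2)/2 dx = 8/π.
Sum: 0 + 4/π + 8/π = 12/π.
So LHS = 12/π.
∫_0^2 v(x) φ(x) dx = ∫_0^2 (-2*x*sin(π*x/2) - sin(π*x/2)) dx. Term by term:
  ∫_0^2 -sin(π*x/2) dx = -4/π;  ∫_0^2 -2*x*sin(π*x/2) dx = -8/π.
Sum: -4/π − 8/π = -12/π.
So RHS = -∫_0^2 v(x) φ(x) dx = 12/π.
LHS = RHS, so the identity holds for this test φ.
Moreover u is smooth here and v(x) = u'(x) = -2*x - 1 pointwise, so the identity holds for every test function. Hence v is the weak derivative of u.


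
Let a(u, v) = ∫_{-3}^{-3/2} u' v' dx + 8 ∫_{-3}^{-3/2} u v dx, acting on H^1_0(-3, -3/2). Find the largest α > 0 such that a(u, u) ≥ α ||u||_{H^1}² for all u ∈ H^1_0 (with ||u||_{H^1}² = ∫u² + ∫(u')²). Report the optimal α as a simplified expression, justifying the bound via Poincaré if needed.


α = 1

Coercivity of a(·,·) on H^1_0(-3, -3/2) means a(u, u) ≥ α ||u||_{H^1}² for every u ∈ H^1_0.
The interval has length L = 3/2, and Poincaré/coercivity depend only on L. Here a(u, u) = ∫(u')² + (8)·∫u².
Here c = 8 ≥ 1, so a(u,u) = ∫(u')² + c∫u² ≥ ∫(u')² + ∫u² = ||u||_{H^1}², i.e. α = 1 works. No larger α is possible: a(u,u) ≥ α||u||_{H^1}² means (1−α)∫(u')² ≥ (α−c)∫u², and for the modes u_n = sin(nπ(x−x₀)/L) (x₀ the left endpoint) one has ∫u_n²/∫(u_n')² = (L/(nπ))² → 0, so a(u_n,u_n)/||u_n||_{H^1}² → 1. Hence the optimal constant is α = 1.
Therefore α = 1.


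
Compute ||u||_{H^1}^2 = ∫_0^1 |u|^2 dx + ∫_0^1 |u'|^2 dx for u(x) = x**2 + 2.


||u||_{H^1}^2 = 103/15

The H^1 norm (squared) on an interval (0, L) is
  ||u||_{H^1}^2 = ∫_0^L u(x)^2 dx + ∫_0^L u'(x)^2 dx.
Compute u'(x) = 2*x.
Then u(x)^2 = x**4 + 4*x**2 + 4 and u'(x)^2 = 4*x**2.
Integrate each monomial from 0 to 1 using ∫_0^1 c·x^n dx = c·1^(n+1)/(n+1):
  ∫_0^1 u(x)^2 dx = ∫_0^1 (x^4 + 4*x^2 + 4) dx. Term by term:
    ∫_0^1 x^4 dx = 1/5;  ∫_0^1 4*x^2 dx = 4/3;  ∫_0^1 4 dx = 4.
  Sum: 1/5 + 4/3 + 4 = 83/15.
  ∫_0^1 u'(x)^2 dx = ∫_0^1 (4*x^2) dx. Term by term:
    ∫_0^1 4*x^2 dx = 4/3.
Adding: ||u||_{H^1}^2 = 83/15 + 4/3 = 103/15.


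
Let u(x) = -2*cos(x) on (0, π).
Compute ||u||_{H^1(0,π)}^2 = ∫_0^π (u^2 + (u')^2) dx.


||u||_{H^1(0,π)}^2 = 4*π

u'(x) = 2*sin(x).
Expand u² and (u')² and integrate term by term on (0, π), using: for integers n ≥ 1, ∫_0^π sin²(nx) dx = ∫_0^π cos²(nx) dx = π/2; for n ≠ n', ∫_0^π sin(nx)sin(n'x) dx = ∫_0^π cos(nx)cos(n'x) dx = 0; and by product-to-sum, ∫_0^π sin(nx)cos(n'x) dx = ½∫_0^π [sin((n+n')x) + sin((n−n')x)] dx, which is 0 when n+n' is even and 2n/(n²−n'²) when n+n' is odd (it need not vanish on (0, π)).
  u² squared terms: (-2)²·∫cos(x)² dx = 4·π/2 = 2*π.
  So ∫_0^π u² dx = 2*π.
  (u')² squared terms: (2)²·∫sin(x)² dx = 4·π/2 = 2*π.
  So ∫_0^π (u')² dx = 2*π.
||u||_{H^1}^2 = (2*π) + (2*π) = 4*π.


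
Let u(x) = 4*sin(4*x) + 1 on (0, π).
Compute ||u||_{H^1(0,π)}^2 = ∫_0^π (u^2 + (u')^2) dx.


||u||_{H^1(0,π)}^2 = 137*π

u'(x) = 16*cos(4*x).
Expand u² and (u')² and integrate term by term on (0, π), using: for integers n ≥ 1, ∫_0^π sin²(nx) dx = ∫_0^π cos²(nx) dx = π/2; for n ≠ n', ∫_0^π sin(nx)sin(n'x) dx = ∫_0^π cos(nx)cos(n'x) dx = 0; and by product-to-sum, ∫_0^π sin(nx)cos(n'x) dx = ½∫_0^π [sin((n+n')x) + sin((n−n')x)] dx, which is 0 when n+n' is even and 2n/(n²−n'²) when n+n' is odd (it need not vanish on (0, π)). For the constant mode: ∫_0^π 1 dx = π, ∫_0^π cos(nx) dx = 0, ∫_0^π sin(nx) dx = (1−(−1)^n)/n.
  u² squared terms: (1)²·∫1 dx = 1·π = π;  (4)²·∫sin(4x)² dx = 16·π/2 = 8*π.
  u² cross terms: 2·(1)·(4)·∫1·sin(4x) dx = 8·(0) = 0.
  So ∫_0^π u² dx = π + 8*π + 0 = 9*π.
  (u')² squared terms: (16)²·∫cos(4x)² dx = 256·π/2 = 128*π.
  So ∫_0^π (u')² dx = 128*π.
||u||_{H^1}^2 = (9*π) + (128*π) = 137*π.


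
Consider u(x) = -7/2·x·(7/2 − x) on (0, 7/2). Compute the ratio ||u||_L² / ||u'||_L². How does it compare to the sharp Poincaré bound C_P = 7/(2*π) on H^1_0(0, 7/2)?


||u||_L² / ||u'||_L² = 7*sqrt(10)/20 < C_P = 7/(2*π).

u(x) = -7/2·x·(7/2 − x), so u'(x) = 7*x - 49/4.
u(x) = -7/2·x·(7/2 − x) vanishes at x = 0 and x = 7/2, so u ∈ H^1_0(0, 7/2). Differentiate via the product rule and integrate the resulting polynomials term by term.
  ∫_0^7/2 u² dx = ∫_0^7/2 (49*x^4/4 - 343*x^3/4 + 2401*x^2/16) dx. Term by term:
    ∫_0^7/2 49*x^4/4 dx = 823543/640;  ∫_0^7/2 -343*x^3/4 dx = -823543/256;  ∫_0^7/2 2401*x^2/16 dx = 823543/384.
  Sum: 823543/640 − 823543/256 + 823543/384 = 823543/3840.
  ∫_0^7/2 (u')² dx = ∫_0^7/2 (49*x^2 - 343*x/2 + 2401/16) dx. Term by term:
    ∫_0^7/2 49*x^2 dx = 16807/24;  ∫_0^7/2 -343*x/2 dx = -16807/16;  ∫_0^7/2 2401/16 dx = 16807/32.
  Sum: 16807/24 − 16807/16 + 16807/32 = 16807/96.
∫_0^7/2 u² dx = 823543/3840, so ||u||_L² = 343*sqrt(105)/240.
∫_0^7/2 (u')² dx = 16807/96, so ||u'||_L² = 49*sqrt(42)/24.
Ratio ||u||_L² / ||u'||_L² = 7*sqrt(10)/20.
Sharp Poincaré constant on H^1_0(0, 7/2) is C_P = L/π = 7/(2*π), achieved by sin(2*π/7·x).
A polynomial bump cannot attain the sharp Poincaré constant (only the first sine eigenfunction does), so the ratio is strictly less than C_P, consistent with ||u||_L² ≤ C_P ||u'||_L².


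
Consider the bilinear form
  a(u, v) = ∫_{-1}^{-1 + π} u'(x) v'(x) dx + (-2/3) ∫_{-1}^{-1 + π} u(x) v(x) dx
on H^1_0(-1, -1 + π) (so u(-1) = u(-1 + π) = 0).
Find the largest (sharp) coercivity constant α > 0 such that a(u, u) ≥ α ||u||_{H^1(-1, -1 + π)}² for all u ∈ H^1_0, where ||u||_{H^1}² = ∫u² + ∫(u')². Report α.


α = 1/6

Coercivity of a(·,·) on H^1_0(-1, -1 + π) means a(u, u) ≥ α ||u||_{H^1}² for every u ∈ H^1_0.
The interval has length L = π, and Poincaré/coercivity depend only on L. Here a(u, u) = ∫(u')² + (-2/3)·∫u².
Here c = -2/3 < 0 with |c| < (π/L)² = 1, so coercivity still holds. The condition a(u,u) ≥ α||u||_{H^1}² reads (1−α)∫(u')² ≥ (α−c)∫u². Any admissible α is ≤ 1 (rapidly oscillating u have ∫u²/∫(u')² → 0), and α = 1 would force 0 ≥ (1−c)∫u², impossible since c < 1; so 1−α > 0. By the sharp Poincaré inequality on H^1_0 of an interval of length L, ∫(u')² ≥ (π/L)²∫u² with equality for the first sine mode sin(π(x−x₀)/L) (x₀ the left endpoint), so the inequality holds for all u iff (1−α)(π/L)² ≥ α − c, i.e. α ≤ ((π/L)² + c)/((π/L)² + 1) = (1 + c(L/π)²)/(1 + (L/π)²). (Direct route, valid since c ≤ 0: Poincaré gives c∫u² ≥ c(L/π)²∫(u')², so a(u,u) ≥ (1 + c(L/π)²)∫(u')², while ||u||_{H^1}² ≤ (1 + (L/π)²)∫(u')²; dividing yields the same α.) With (π/L)² = 1 and c = -2/3, the largest admissible constant is α = ((π/L)² + c)/((π/L)² + 1).
Simplifying, α = 1/6.


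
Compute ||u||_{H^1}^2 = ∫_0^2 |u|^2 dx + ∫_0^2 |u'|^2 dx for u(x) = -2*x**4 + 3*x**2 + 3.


||u||_{H^1}^2 = 222646/315

The H^1 norm (squared) on an interval (0, L) is
  ||u||_{H^1}^2 = ∫_0^L u(x)^2 dx + ∫_0^L u'(x)^2 dx.
Compute u'(x) = -8*x**3 + 6*x.
Then u(x)^2 = 4*x**8 - 12*x**6 - 3*x**4 + 18*x**2 + 9 and u'(x)^2 = 64*x**6 - 96*x**4 + 36*x**2.
Integrate each monomial from 0 to 2 using ∫_0^2 c·x^n dx = c·2^(n+1)/(n+1):
  ∫_0^2 u(x)^2 dx = ∫_0^2 (4*x^8 - 12*x^6 - 3*x^4 + 18*x^2 + 9) dx. Term by term:
    ∫_0^2 4*x^8 dx = 2048/9;  ∫_0^2 -12*x^6 dx = -1536/7;  ∫_0^2 -3*x^4 dx = -96/5;
    ∫_0^2 18*x^2 dx = 48;  ∫_0^2 9 dx = 18.
  Sum: 2048/9 − 1536/7 − 96/5 + 48 + 18 = 17302/315.
  ∫_0^2 u'(x)^2 dx = ∫_0^2 (64*x^6 - 96*x^4 + 36*x^2) dx. Term by term:
    ∫_0^2 64*x^6 dx = 8192/7;  ∫_0^2 -96*x^4 dx = -3072/5;  ∫_0^2 36*x^2 dx = 96.
  Sum: 8192/7 − 3072/5 + 96 = 22816/35.
Adding: ||u||_{H^1}^2 = 17302/315 + 22816/35 = 222646/315.


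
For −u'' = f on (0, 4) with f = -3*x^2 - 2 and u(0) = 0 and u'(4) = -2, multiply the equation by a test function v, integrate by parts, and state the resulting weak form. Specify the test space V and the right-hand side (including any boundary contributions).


V = {v ∈ H^1(0, 4) : v(0) = 0} (test functions vanish at x = 0 where u is specified); weak form: ∫_0^4 u'v' dx = ∫_0^4 (-3*x^2 - 2) v dx − 2·v(4) for all v ∈ V.

Multiply both sides by a test function v and integrate from 0 to 4:
  ∫_0^4 −u''(x) v(x) dx = ∫_0^4 f(x) v(x) dx.
Integrate the LHS by parts once:
  ∫_0^4 −u'' v dx = −[u'(x) v(x)]_0^4 + ∫_0^4 u'(x) v'(x) dx.
Thus ∫_0^4 u'(x) v'(x) dx = ∫_0^4 f(x) v(x) dx + [u'(x) v(x)]_0^4.
Choose V so that boundary terms are either known or forced to vanish.
Mixed BC: u(0) = 0 (Dirichlet) and u'(4) = -2 (Neumann). Define V = {v ∈ H^1(0, 4) : v(0) = 0}. Then [u' v]_0^4 = u'(4)·v(4) − u'(0)·0 = − 2·v(4).
Weak formulation: find u (satisfying any essential BC) such that ∫_0^4 u'(x) v'(x) dx = ∫_0^4 f v dx − 2·v(4) for all v ∈ V (Dirichlet at 0 absorbed into V; Neumann datum at x = 4 contributes the boundary term).
Substituting f(x) = -3*x^2 - 2, the right-hand side is ∫_0^4 (-3*x^2 - 2) v dx − 2·v(4).


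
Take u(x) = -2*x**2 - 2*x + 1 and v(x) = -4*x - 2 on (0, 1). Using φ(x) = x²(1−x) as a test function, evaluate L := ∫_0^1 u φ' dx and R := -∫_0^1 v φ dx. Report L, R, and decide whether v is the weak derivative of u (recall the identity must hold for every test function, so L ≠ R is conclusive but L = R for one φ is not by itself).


LHS = 11/30, RHS = 11/30. Yes, v = u' weakly.

u(x) = -2*x**2 - 2*x + 1, classical derivative u'(x) = -4*x - 2.
φ(x) = x²(1−x), so φ'(x) = x*(2 - 3*x).
Note φ(0) = φ(1) = 0, so the boundary term u·φ vanishes.
LHS = ∫_0^1 u(x) φ'(x) dx = ∫_0^1 (6*x^4 + 2*x^3 - 7*x^2 + 2*x) dx. Term by term:
  ∫_0^1 6*x^4 dx = 6/5;  ∫_0^1 2*x^3 dx = 1/2;  ∫_0^1 -7*x^2 dx = -7/3;
  ∫_0^1 2*x dx = 1.
Sum: 6/5 + 1/2 − 7/3 + 1 = 11/30.
So LHS = 11/30.
∫_0^1 v(x) φ(x) dx = ∫_0^1 (4*x^4 - 2*x^3 - 2*x^2) dx. Term by term:
  ∫_0^1 4*x^4 dx = 4/5;  ∫_0^1 -2*x^3 dx = -1/2;  ∫_0^1 -2*x^2 dx = -2/3.
Sum: 4/5 − 1/2 − 2/3 = -11/30.
So RHS = -∫_0^1 v(x) φ(x) dx = 11/30.
LHS = RHS, so the identity holds for this test φ.
Moreover u is smooth here and v(x) = u'(x) = -4*x - 2 pointwise, so the identity holds for every test function. Hence v is the weak derivative of u.


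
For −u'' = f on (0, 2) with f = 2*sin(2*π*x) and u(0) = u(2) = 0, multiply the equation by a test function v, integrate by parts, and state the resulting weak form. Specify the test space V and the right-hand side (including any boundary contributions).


V = H^1_0(0, 2) (so v(0) = v(2) = 0); weak form: ∫_0^2 u'v' dx = ∫_0^2 (2*sin(2*π*x)) v dx for all v ∈ V.

Multiply both sides by a test function v and integrate from 0 to 2:
  ∫_0^2 −u''(x) v(x) dx = ∫_0^2 f(x) v(x) dx.
Integrate the LHS by parts once:
  ∫_0^2 −u'' v dx = −[u'(x) v(x)]_0^2 + ∫_0^2 u'(x) v'(x) dx.
Thus ∫_0^2 u'(x) v'(x) dx = ∫_0^2 f(x) v(x) dx + [u'(x) v(x)]_0^2.
Choose V so that boundary terms are either known or forced to vanish.
u is Dirichlet: u(0) = u(2) = 0. Let V = H^1_0(0, 2); then v(0) = v(2) = 0, and [u' v]_0^2 = 0.
Weak formulation: find u (satisfying any essential BC) such that ∫_0^2 u'(x) v'(x) dx = ∫_0^2 f v dx for all v ∈ V.
Substituting f(x) = 2*sin(2*π*x), the right-hand side is ∫_0^2 (2*sin(2*π*x)) v dx.


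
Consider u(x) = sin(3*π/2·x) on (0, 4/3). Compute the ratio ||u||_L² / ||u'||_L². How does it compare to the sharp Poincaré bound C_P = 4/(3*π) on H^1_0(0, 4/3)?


||u||_L² / ||u'||_L² = 2/(3*π) < C_P = 4/(3*π).

u(x) = sin(3*π/2·x), so u'(x) = 3*π*cos(3*π*x/2)/2.
Writing u(x) = A·sin(kπx/L) with A = 1 and k = 2, use ∫_0^L sin²(kπx/L) dx = L/2 and ∫_0^L cos²(kπx/L) dx = L/2.
u² = 1·sin²(3*π/2·x) and (u')² = 9*π^2/4·cos²(3*π/2·x), and each of sin², cos² integrates to L/2 = 2/3 over (0, 4/3).
∫_0^4/3 u² dx = 2/3, so ||u||_L² = sqrt(6)/3.
∫_0^4/3 (u')² dx = 3*π^2/2, so ||u'||_L² = sqrt(6)*π/2.
Ratio ||u||_L² / ||u'||_L² = 2/(3*π).
Sharp Poincaré constant on H^1_0(0, 4/3) is C_P = L/π = 4/(3*π), achieved by sin(3*π/4·x).
This is the k = 2 harmonic; the ratio L/(kπ) is strictly less than C_P = L/π, consistent with the sharp inequality ||u||_L² ≤ C_P ||u'||_L².


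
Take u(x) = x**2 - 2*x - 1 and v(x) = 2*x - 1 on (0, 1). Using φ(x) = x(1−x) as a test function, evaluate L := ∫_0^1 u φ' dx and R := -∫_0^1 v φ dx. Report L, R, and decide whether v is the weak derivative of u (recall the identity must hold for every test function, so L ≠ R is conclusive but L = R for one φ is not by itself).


LHS = 1/6, RHS = 0. No, v is not the weak derivative of u.

u(x) = x**2 - 2*x - 1, classical derivative u'(x) = 2*x - 2.
φ(x) = x(1−x), so φ'(x) = 1 - 2*x.
Note φ(0) = φ(1) = 0, so the boundary term u·φ vanishes.
LHS = ∫_0^1 u(x) φ'(x) dx = ∫_0^1 (-2*x^3 + 5*x^2 - 1) dx. Term by term:
  ∫_0^1 -2*x^3 dx = -1/2;  ∫_0^1 5*x^2 dx = 5/3;  ∫_0^1 -1 dx = -1.
Sum: -1/2 + 5/3 − 1 = 1/6.
So LHS = 1/6.
∫_0^1 v(x) φ(x) dx = ∫_0^1 (-2*x^3 + 3*x^2 - x) dx. Term by term:
  ∫_0^1 -2*x^3 dx = -1/2;  ∫_0^1 3*x^2 dx = 1;  ∫_0^1 -x dx = -1/2.
Sum: -1/2 + 1 − 1/2 = 0.
So RHS = -∫_0^1 v(x) φ(x) dx = 0.
LHS − RHS = 1/6 ≠ 0, so the identity fails.
(For a valid weak derivative the identity must hold for EVERY test function, in particular this one. The failure shows v is NOT the weak derivative of u.)
Correct weak derivative would be u'(x) = 2*x - 2.


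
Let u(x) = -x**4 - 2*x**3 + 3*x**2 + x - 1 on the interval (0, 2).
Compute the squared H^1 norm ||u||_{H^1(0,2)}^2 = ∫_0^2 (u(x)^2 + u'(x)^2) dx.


||u||_{H^1}^2 = 5096/9

The H^1 norm (squared) on an interval (0, L) is
  ||u||_{H^1}^2 = ∫_0^L u(x)^2 dx + ∫_0^L u'(x)^2 dx.
Compute u'(x) = -4*x**3 - 6*x**2 + 6*x + 1.
Then u(x)^2 = x**8 + 4*x**7 - 2*x**6 - 14*x**5 + 7*x**4 + 10*x**3 - 5*x**2 - 2*x + 1 and u'(x)^2 = 16*x**6 + 48*x**5 - 12*x**4 - 80*x**3 + 24*x**2 + 12*x + 1.
Integrate each monomial from 0 to 2 using ∫_0^2 c·x^n dx = c·2^(n+1)/(n+1):
  ∫_0^2 u(x)^2 dx = ∫_0^2 (x^8 + 4*x^7 - 2*x^6 - 14*x^5 + 7*x^4 + 10*x^3 - 5*x^2 - 2*x + 1) dx. Term by term:
    ∫_0^2 x^8 dx = 512/9;  ∫_0^2 4*x^7 dx = 128;  ∫_0^2 -2*x^6 dx = -256/7;
    ∫_0^2 -14*x^5 dx = -448/3;  ∫_0^2 7*x^4 dx = 224/5;  ∫_0^2 10*x^3 dx = 40;
    ∫_0^2 -5*x^2 dx = -40/3;  ∫_0^2 -2*x dx = -4;  ∫_0^2 1 dx = 2.
  Sum: 512/9 + 128 − 256/7 − 448/3 + 224/5 + 40 − 40/3 − 4 + 2 = 21562/315.
  ∫_0^2 u'(x)^2 dx = ∫_0^2 (16*x^6 + 48*x^5 - 12*x^4 - 80*x^3 + 24*x^2 + 12*x + 1) dx. Term by term:
    ∫_0^2 16*x^6 dx = 2048/7;  ∫_0^2 48*x^5 dx = 512;  ∫_0^2 -12*x^4 dx = -384/5;
    ∫_0^2 -80*x^3 dx = -320;  ∫_0^2 24*x^2 dx = 64;  ∫_0^2 12*x dx = 24;
    ∫_0^2 1 dx = 2.
  Sum: 2048/7 + 512 − 384/5 − 320 + 64 + 24 + 2 = 17422/35.
Adding: ||u||_{H^1}^2 = 21562/315 + 17422/35 = 5096/9.


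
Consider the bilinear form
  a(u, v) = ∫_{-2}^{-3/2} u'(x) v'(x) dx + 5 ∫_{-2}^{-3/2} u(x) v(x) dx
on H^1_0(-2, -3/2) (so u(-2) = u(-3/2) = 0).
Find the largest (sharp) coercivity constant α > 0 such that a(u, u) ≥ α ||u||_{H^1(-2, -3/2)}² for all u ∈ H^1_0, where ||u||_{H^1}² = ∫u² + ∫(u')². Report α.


α = 1

Coercivity of a(·,·) on H^1_0(-2, -3/2) means a(u, u) ≥ α ||u||_{H^1}² for every u ∈ H^1_0.
The interval has length L = 1/2, and Poincaré/coercivity depend only on L. Here a(u, u) = ∫(u')² + (5)·∫u².
Here c = 5 ≥ 1, so a(u,u) = ∫(u')² + c∫u² ≥ ∫(u')² + ∫u² = ||u||_{H^1}², i.e. α = 1 works. No larger α is possible: a(u,u) ≥ α||u||_{H^1}² means (1−α)∫(u')² ≥ (α−c)∫u², and for the modes u_n = sin(nπ(x−x₀)/L) (x₀ the left endpoint) one has ∫u_n²/∫(u_n')² = (L/(nπ))² → 0, so a(u_n,u_n)/||u_n||_{H^1}² → 1. Hence the optimal constant is α = 1.
Therefore α = 1.


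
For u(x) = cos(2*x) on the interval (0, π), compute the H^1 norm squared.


||u||_{H^1(0,π)}^2 = 5*π/2

u'(x) = -2*sin(2*x).
Expand u² and (u')² and integrate term by term on (0, π), using: for integers n ≥ 1, ∫_0^π sin²(nx) dx = ∫_0^π cos²(nx) dx = π/2; for n ≠ n', ∫_0^π sin(nx)sin(n'x) dx = ∫_0^π cos(nx)cos(n'x) dx = 0; and by product-to-sum, ∫_0^π sin(nx)cos(n'x) dx = ½∫_0^π [sin((n+n')x) + sin((n−n')x)] dx, which is 0 when n+n' is even and 2n/(n²−n'²) when n+n' is odd (it need not vanish on (0, π)).
  u² squared terms: (1)²·∫cos(2x)² dx = 1·π/2 = π/2.
  So ∫_0^π u² dx = π/2.
  (u')² squared terms: (-2)²·∫sin(2x)² dx = 4·π/2 = 2*π.
  So ∫_0^π (u')² dx = 2*π.
||u||_{H^1}^2 = (π/2) + (2*π) = 5*π/2.


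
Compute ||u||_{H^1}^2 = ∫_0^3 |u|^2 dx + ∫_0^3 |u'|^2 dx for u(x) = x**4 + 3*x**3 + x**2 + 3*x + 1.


||u||_{H^1}^2 = 4714377/140

The H^1 norm (squared) on an interval (0, L) is
  ||u||_{H^1}^2 = ∫_0^L u(x)^2 dx + ∫_0^L u'(x)^2 dx.
Compute u'(x) = 4*x**3 + 9*x**2 + 2*x + 3.
Then u(x)^2 = x**8 + 6*x**7 + 11*x**6 + 12*x**5 + 21*x**4 + 12*x**3 + 11*x**2 + 6*x + 1 and u'(x)^2 = 16*x**6 + 72*x**5 + 97*x**4 + 60*x**3 + 58*x**2 + 12*x + 9.
Integrate each monomial from 0 to 3 using ∫_0^3 c·x^n dx = c·3^(n+1)/(n+1):
  ∫_0^3 u(x)^2 dx = ∫_0^3 (x^8 + 6*x^7 + 11*x^6 + 12*x^5 + 21*x^4 + 12*x^3 + 11*x^2 + 6*x + 1) dx. Term by term:
    ∫_0^3 x^8 dx = 2187;  ∫_0^3 6*x^7 dx = 19683/4;  ∫_0^3 11*x^6 dx = 24057/7;
    ∫_0^3 12*x^5 dx = 1458;  ∫_0^3 21*x^4 dx = 5103/5;  ∫_0^3 12*x^3 dx = 243;
    ∫_0^3 11*x^2 dx = 99;  ∫_0^3 6*x dx = 27;  ∫_0^3 1 dx = 3.
  Sum: 2187 + 19683/4 + 24057/7 + 1458 + 5103/5 + 243 + 99 + 27 + 3 = 1875309/140.
  ∫_0^3 u'(x)^2 dx = ∫_0^3 (16*x^6 + 72*x^5 + 97*x^4 + 60*x^3 + 58*x^2 + 12*x + 9) dx. Term by term:
    ∫_0^3 16*x^6 dx = 34992/7;  ∫_0^3 72*x^5 dx = 8748;  ∫_0^3 97*x^4 dx = 23571/5;
    ∫_0^3 60*x^3 dx = 1215;  ∫_0^3 58*x^2 dx = 522;  ∫_0^3 12*x dx = 54;
    ∫_0^3 9 dx = 27.
  Sum: 34992/7 + 8748 + 23571/5 + 1215 + 522 + 54 + 27 = 709767/35.
Adding: ||u||_{H^1}^2 = 1875309/140 + 709767/35 = 4714377/140.


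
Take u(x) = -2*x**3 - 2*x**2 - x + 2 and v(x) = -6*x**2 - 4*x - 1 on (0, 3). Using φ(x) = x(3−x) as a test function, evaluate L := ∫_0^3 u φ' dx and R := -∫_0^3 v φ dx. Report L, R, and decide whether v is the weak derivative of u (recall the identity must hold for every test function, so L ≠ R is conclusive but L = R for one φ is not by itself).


LHS = 522/5, RHS = 522/5. Yes, v = u' weakly.

u(x) = -2*x**3 - 2*x**2 - x + 2, classical derivative u'(x) = -6*x**2 - 4*x - 1.
φ(x) = x(3−x), so φ'(x) = 3 - 2*x.
Note φ(0) = φ(3) = 0, so the boundary term u·φ vanishes.
LHS = ∫_0^3 u(x) φ'(x) dx = ∫_0^3 (4*x^4 - 2*x^3 - 4*x^2 - 7*x + 6) dx. Term by term:
  ∫_0^3 4*x^4 dx = 972/5;  ∫_0^3 -2*x^3 dx = -81/2;  ∫_0^3 -4*x^2 dx = -36;
  ∫_0^3 -7*x dx = -63/2;  ∫_0^3 6 dx = 18.
Sum: 972/5 − 81/2 − 36 − 63/2 + 18 = 522/5.
So LHS = 522/5.
∫_0^3 v(x) φ(x) dx = ∫_0^3 (6*x^4 - 14*x^3 - 11*x^2 - 3*x) dx. Term by term:
  ∫_0^3 6*x^4 dx = 1458/5;  ∫_0^3 -14*x^3 dx = -567/2;  ∫_0^3 -11*x^2 dx = -99;
  ∫_0^3 -3*x dx = -27/2.
Sum: 1458/5 − 567/2 − 99 − 27/2 = -522/5.
So RHS = -∫_0^3 v(x) φ(x) dx = 522/5.
LHS = RHS, so the identity holds for this test φ.
Moreover u is smooth here and v(x) = u'(x) = -6*x**2 - 4*x - 1 pointwise, so the identity holds for every test function. Hence v is the weak derivative of u.


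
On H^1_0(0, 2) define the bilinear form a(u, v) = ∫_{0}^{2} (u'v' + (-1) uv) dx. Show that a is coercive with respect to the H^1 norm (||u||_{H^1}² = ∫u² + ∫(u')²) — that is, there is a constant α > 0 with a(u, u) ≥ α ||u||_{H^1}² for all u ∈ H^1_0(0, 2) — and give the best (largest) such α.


α = (-4 + π^2)/(4 + π^2)

Coercivity of a(·,·) on H^1_0(0, 2) means a(u, u) ≥ α ||u||_{H^1}² for every u ∈ H^1_0.
The interval has length L = 2, and Poincaré/coercivity depend only on L. Here a(u, u) = ∫(u')² + (-1)·∫u².
Here c = -1 < 0 with |c| < (π/L)² = π^2/4, so coercivity still holds. The condition a(u,u) ≥ α||u||_{H^1}² reads (1−α)∫(u')² ≥ (α−c)∫u². Any admissible α is ≤ 1 (rapidly oscillating u have ∫u²/∫(u')² → 0), and α = 1 would force 0 ≥ (1−c)∫u², impossible since c < 1; so 1−α > 0. By the sharp Poincaré inequality on H^1_0 of an interval of length L, ∫(u')² ≥ (π/L)²∫u² with equality for the first sine mode sin(π(x−x₀)/L) (x₀ the left endpoint), so the inequality holds for all u iff (1−α)(π/L)² ≥ α − c, i.e. α ≤ ((π/L)² + c)/((π/L)² + 1) = (1 + c(L/π)²)/(1 + (L/π)²). (Direct route, valid since c ≤ 0: Poincaré gives c∫u² ≥ c(L/π)²∫(u')², so a(u,u) ≥ (1 + c(L/π)²)∫(u')², while ||u||_{H^1}² ≤ (1 + (L/π)²)∫(u')²; dividing yields the same α.) With (π/L)² = π^2/4 and c = -1, the largest admissible constant is α = ((π/L)² + c)/((π/L)² + 1).
Simplifying, α = (-4 + π^2)/(4 + π^2).


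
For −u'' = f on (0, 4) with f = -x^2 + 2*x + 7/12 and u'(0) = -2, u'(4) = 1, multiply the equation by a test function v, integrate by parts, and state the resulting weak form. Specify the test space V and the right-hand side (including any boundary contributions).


V = H^1(0, 4) (v unrestricted at boundary; u is determined up to an additive constant); weak form: ∫_0^4 u'v' dx = ∫_0^4 (-x^2 + 2*x + 7/12) v dx + v(4) + 2·v(0) for all v ∈ V.

Multiply both sides by a test function v and integrate from 0 to 4:
  ∫_0^4 −u''(x) v(x) dx = ∫_0^4 f(x) v(x) dx.
Integrate the LHS by parts once:
  ∫_0^4 −u'' v dx = −[u'(x) v(x)]_0^4 + ∫_0^4 u'(x) v'(x) dx.
Thus ∫_0^4 u'(x) v'(x) dx = ∫_0^4 f(x) v(x) dx + [u'(x) v(x)]_0^4.
Choose V so that boundary terms are either known or forced to vanish.
u has inhomogeneous Neumann u'(0) = -2, u'(4) = 1. [u' v]_0^4 = (1)·v(4) − (-2)·v(0) = v(4) + 2·v(0). Take V = H^1(0, 4); boundary term becomes part of RHS.
Weak formulation: find u (satisfying any essential BC) such that ∫_0^4 u'(x) v'(x) dx = ∫_0^4 f v dx + v(4) + 2·v(0) for all v ∈ V (Neumann data are natural BCs: they enter the RHS as boundary terms).
Substituting f(x) = -x^2 + 2*x + 7/12, the right-hand side is ∫_0^4 (-x^2 + 2*x + 7/12) v dx + v(4) + 2·v(0).
Compatibility check (pure Neumann): taking v ≡ 1 ∈ V gives 0 = ∫_0^4 f dx + (1) − (-2), i.e. ∫_0^4 f dx must equal u'(0) − u'(4) = -3. Indeed ∫_0^4 (-x^2 + 2*x + 7/12) dx = -3, so the data are compatible. The solution is then unique only up to an additive constant (fix it e.g. by requiring ∫_0^4 u dx = 0).
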